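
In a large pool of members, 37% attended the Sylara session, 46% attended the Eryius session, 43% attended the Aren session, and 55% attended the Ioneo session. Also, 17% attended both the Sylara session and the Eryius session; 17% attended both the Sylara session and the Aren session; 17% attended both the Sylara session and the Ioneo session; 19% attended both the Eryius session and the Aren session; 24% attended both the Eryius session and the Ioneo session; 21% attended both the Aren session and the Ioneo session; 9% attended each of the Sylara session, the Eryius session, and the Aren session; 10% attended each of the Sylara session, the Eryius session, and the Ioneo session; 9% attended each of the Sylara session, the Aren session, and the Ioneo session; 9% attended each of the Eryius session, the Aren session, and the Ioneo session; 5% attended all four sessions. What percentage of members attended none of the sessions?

Apply inclusion-exclusion:
P(union) = 37 + 46 + 43 + 55 − 17 − 17 − 17 − 19 − 24 − 21 + 9 + 10 + 9 + 9 − 5 = 98%
P(none) = 100% − 98% = 2%

2%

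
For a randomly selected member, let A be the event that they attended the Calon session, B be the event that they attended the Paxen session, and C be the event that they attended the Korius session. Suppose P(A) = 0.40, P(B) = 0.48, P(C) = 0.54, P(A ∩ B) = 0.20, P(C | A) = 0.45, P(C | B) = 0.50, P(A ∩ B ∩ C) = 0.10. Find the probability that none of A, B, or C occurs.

0.10

P(A ∩ C) = P(A)·P(C|A) = 0.40 × 0.45 = 0.18
P(B ∩ C) = P(B)·P(C|B) = 0.48 × 0.50 = 0.24
By inclusion–exclusion:
P(A ∪ B ∪ C) = 0.40 + 0.48 + 0.54 − 0.20 − 0.18 − 0.24 + 0.10 = 0.90
P(none) = 1 − 0.90 = 0.10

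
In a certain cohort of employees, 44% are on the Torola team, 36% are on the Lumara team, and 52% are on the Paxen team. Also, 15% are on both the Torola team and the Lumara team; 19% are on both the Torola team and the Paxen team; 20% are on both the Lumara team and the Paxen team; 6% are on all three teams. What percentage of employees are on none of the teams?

16%

P(≥1) = 44 + 36 + 52 − 15 − 19 − 20 + 6 = 84%
P(none) = 100% − 84% = 16%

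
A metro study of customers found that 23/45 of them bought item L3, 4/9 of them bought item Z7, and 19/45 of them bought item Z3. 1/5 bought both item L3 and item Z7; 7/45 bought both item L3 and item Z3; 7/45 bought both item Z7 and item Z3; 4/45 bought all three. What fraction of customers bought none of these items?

P(≥1) = 23/45 + 4/9 + 19/45 − 1/5 − 7/45 − 7/45 + 4/45 = 43/45
P(none) = 1 − 43/45 = 2/45

2/45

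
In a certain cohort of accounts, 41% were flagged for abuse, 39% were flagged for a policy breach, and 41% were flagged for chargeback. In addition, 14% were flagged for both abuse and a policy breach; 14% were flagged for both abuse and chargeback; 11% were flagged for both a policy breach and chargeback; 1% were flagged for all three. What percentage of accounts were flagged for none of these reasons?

Using inclusion–exclusion:
P(union) = 41 + 39 + 41 − 14 − 14 − 11 + 1 = 83%
P(none) = 100% − 83% = 17%

17%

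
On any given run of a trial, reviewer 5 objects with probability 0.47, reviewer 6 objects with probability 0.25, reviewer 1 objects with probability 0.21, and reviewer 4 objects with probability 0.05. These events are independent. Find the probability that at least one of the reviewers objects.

0.70167625

Independence gives P(none) = ∏(1 − pᵢ).
P(none) = (1 − 0.47) × (1 − 0.25) × (1 − 0.21) × (1 − 0.05) = 0.53 × 0.75 × 0.79 × 0.95 = 0.29832375
P(at least one) = 1 − 0.29832375 = 0.70167625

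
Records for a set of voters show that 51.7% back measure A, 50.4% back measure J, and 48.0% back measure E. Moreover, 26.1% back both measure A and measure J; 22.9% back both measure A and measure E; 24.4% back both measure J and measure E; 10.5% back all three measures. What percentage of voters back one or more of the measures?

87.2%

Apply inclusion-exclusion:
P(at least one) = 51.7 + 50.4 + 48.0 − 26.1 − 22.9 − 24.4 + 10.5 = 87.2%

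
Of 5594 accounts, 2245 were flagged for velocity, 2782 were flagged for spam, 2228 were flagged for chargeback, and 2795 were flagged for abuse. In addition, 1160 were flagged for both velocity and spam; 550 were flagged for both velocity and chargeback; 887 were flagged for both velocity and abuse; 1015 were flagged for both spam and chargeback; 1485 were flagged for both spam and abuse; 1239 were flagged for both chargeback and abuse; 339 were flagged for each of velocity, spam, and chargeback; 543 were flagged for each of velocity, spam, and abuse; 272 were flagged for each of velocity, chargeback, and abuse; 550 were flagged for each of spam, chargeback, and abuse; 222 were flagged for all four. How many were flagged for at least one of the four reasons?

By inclusion–exclusion:
|at least one| = 2245 + 2782 + 2228 + 2795 − 1160 − 550 − 887 − 1015 − 1485 − 1239 + 339 + 543 + 272 + 550 − 222 = 5196

5196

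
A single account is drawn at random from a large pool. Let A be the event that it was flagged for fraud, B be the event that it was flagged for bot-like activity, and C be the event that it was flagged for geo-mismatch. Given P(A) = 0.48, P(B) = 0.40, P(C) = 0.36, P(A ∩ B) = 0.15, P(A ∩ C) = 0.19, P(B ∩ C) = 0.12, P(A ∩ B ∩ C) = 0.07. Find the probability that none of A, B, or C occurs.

By inclusion-exclusion,
P(A ∪ B ∪ C) = 0.48 + 0.40 + 0.36 − 0.15 − 0.19 − 0.12 + 0.07 = 0.85
P(none) = 1 − 0.85 = 0.15

0.15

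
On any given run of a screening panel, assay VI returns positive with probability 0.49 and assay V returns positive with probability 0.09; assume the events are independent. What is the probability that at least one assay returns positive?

P(none) = (1 − 0.49) × (1 − 0.09) = 0.51 × 0.91 = 0.4641
P(at least one) = 1 − 0.4641 = 0.5359

0.5359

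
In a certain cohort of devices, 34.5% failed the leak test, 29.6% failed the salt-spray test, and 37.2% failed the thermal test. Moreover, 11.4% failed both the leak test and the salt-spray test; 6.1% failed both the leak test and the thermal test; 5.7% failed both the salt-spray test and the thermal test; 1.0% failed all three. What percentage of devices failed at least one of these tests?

79.1%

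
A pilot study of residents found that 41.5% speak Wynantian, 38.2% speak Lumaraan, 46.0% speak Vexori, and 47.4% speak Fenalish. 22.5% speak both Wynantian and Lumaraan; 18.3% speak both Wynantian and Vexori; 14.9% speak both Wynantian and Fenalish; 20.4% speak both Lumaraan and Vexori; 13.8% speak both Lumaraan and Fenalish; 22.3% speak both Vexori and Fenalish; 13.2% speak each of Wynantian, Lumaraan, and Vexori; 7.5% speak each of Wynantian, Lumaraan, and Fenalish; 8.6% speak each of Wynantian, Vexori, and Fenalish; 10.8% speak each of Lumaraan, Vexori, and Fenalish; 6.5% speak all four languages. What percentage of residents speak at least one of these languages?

94.5%

By inclusion–exclusion:
P(at least one) = 41.5 + 38.2 + 46.0 + 47.4 − 22.5 − 18.3 − 14.9 − 20.4 − 13.8 − 22.3 + 13.2 + 7.5 + 8.6 + 10.8 − 6.5 = 94.5%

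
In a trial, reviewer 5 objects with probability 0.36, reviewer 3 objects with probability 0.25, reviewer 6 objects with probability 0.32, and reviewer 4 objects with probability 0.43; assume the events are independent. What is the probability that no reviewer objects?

P(none) = (1 − 0.36) × (1 − 0.25) × (1 − 0.32) × (1 − 0.43) = 0.64 × 0.75 × 0.68 × 0.57 = 0.186048

0.186048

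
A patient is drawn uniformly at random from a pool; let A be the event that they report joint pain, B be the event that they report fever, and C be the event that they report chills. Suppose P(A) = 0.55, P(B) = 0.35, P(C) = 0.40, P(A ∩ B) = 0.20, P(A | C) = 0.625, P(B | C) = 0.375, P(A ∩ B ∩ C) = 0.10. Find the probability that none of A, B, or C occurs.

P(A ∩ C) = P(C)·P(A|C) = 0.40 × 0.625 = 0.25
P(B ∩ C) = P(C)·P(B|C) = 0.40 × 0.375 = 0.15
Using inclusion–exclusion:
P(A ∪ B ∪ C) = 0.55 + 0.35 + 0.40 − 0.20 − 0.25 − 0.15 + 0.10 = 0.80
P(none) = 1 − 0.80 = 0.20

0.20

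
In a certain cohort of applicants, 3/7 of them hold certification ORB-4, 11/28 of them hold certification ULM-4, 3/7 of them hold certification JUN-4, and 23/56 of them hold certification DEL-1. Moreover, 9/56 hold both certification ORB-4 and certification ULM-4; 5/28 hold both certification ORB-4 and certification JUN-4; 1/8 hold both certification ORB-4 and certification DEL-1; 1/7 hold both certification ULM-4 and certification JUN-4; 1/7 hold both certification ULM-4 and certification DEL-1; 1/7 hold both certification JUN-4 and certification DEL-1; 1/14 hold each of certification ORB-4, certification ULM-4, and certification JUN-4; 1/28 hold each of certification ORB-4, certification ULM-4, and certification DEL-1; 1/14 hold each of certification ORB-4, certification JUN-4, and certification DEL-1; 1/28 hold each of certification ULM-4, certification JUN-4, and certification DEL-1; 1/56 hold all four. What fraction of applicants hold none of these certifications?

1/28

Using inclusion–exclusion:
P(at least one) = 3/7 + 11/28 + 3/7 + 23/56 − 9/56 − 5/28 − 1/8 − 1/7 − 1/7 − 1/7 + 1/14 + 1/28 + 1/14 + 1/28 − 1/56 = 27/28
P(none) = 1 − 27/28 = 1/28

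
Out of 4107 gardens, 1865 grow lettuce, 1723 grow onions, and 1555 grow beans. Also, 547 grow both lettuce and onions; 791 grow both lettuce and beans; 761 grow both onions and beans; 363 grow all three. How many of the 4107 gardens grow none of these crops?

Using inclusion–exclusion:
N(≥1) = 1865 + 1723 + 1555 − 547 − 791 − 761 + 363 = 3407
None: 4107 − 3407 = 700

700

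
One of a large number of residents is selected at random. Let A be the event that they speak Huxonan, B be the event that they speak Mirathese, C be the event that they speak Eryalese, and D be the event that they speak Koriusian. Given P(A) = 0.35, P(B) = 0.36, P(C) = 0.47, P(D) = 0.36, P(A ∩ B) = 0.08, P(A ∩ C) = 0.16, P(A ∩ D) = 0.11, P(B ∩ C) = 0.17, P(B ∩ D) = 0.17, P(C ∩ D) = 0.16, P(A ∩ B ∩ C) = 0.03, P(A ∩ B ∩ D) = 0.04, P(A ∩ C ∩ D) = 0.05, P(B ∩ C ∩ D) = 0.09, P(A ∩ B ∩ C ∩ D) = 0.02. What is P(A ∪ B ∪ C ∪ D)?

0.88

P(A ∪ B ∪ C ∪ D) = 0.35 + 0.36 + 0.47 + 0.36 − 0.08 − 0.16 − 0.11 − 0.17 − 0.17 − 0.16 + 0.03 + 0.04 + 0.05 + 0.09 − 0.02 = 0.88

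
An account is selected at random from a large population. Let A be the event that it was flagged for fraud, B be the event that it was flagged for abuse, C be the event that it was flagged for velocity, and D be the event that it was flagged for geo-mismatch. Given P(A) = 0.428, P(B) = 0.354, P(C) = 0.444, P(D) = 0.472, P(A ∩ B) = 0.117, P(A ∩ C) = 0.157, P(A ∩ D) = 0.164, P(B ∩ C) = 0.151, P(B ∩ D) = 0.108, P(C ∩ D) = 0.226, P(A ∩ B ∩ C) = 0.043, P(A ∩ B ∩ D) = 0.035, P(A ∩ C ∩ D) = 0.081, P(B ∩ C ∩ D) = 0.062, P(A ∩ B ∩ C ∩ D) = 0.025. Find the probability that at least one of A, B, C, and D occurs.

0.971

By inclusion-exclusion,
P(A ∪ B ∪ C ∪ D) = 0.428 + 0.354 + 0.444 + 0.472 − 0.117 − 0.157 − 0.164 − 0.151 − 0.108 − 0.226 + 0.043 + 0.035 + 0.081 + 0.062 − 0.025 = 0.971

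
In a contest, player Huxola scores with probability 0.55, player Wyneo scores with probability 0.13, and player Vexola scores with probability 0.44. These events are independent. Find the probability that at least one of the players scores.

0.78076

P(none) = (1 − 0.55) × (1 − 0.13) × (1 − 0.44) = 0.45 × 0.87 × 0.56 = 0.21924
P(at least one) = 1 − 0.21924 = 0.78076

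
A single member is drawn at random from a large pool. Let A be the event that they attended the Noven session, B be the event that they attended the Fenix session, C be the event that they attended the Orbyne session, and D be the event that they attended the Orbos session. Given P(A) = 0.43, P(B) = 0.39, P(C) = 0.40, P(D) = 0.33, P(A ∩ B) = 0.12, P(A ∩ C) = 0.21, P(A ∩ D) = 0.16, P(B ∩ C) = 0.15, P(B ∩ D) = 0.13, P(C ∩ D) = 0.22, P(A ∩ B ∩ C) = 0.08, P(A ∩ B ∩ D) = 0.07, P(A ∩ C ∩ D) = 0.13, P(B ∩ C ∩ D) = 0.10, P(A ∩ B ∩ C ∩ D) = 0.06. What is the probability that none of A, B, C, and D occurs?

P(A ∪ B ∪ C ∪ D) = 0.43 + 0.39 + 0.40 + 0.33 − 0.12 − 0.21 − 0.16 − 0.15 − 0.13 − 0.22 + 0.08 + 0.07 + 0.13 + 0.10 − 0.06 = 0.88
P(none) = 1 − 0.88 = 0.12

0.12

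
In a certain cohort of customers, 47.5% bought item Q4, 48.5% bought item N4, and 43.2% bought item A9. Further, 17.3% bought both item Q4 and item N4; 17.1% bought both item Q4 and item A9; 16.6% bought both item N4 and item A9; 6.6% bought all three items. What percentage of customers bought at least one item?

By inclusion–exclusion:
P(at least one) = 47.5 + 48.5 + 43.2 − 17.3 − 17.1 − 16.6 + 6.6 = 94.8%

94.8%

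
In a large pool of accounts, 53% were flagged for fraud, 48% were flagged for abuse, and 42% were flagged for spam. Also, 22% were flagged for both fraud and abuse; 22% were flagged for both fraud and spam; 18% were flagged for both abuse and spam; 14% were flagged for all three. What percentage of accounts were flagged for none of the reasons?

Inclusion–exclusion gives
P(union) = 53 + 48 + 42 − 22 − 22 − 18 + 14 = 95%
P(none) = 100% − 95% = 5%

5%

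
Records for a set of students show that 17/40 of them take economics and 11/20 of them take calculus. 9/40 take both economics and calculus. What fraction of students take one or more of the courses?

Inclusion–exclusion gives
P(union) = 17/40 + 11/20 − 9/40 = 3/4

3/4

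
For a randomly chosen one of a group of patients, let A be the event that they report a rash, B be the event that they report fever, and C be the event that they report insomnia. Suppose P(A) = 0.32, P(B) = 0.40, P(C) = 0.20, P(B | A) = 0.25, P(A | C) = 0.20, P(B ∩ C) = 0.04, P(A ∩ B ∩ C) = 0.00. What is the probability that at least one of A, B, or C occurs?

0.76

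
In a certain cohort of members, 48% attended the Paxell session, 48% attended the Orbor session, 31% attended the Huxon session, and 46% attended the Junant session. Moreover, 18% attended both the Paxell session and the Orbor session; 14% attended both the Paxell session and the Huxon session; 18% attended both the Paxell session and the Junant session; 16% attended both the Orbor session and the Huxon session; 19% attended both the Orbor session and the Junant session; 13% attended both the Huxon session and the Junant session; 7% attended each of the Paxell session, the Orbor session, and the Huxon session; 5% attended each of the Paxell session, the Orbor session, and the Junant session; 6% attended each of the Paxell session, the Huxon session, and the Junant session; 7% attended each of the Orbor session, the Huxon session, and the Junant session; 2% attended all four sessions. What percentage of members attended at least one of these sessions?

P(union) = 48 + 48 + 31 + 46 − 18 − 14 − 18 − 16 − 19 − 13 + 7 + 5 + 6 + 7 − 2 = 98%

98%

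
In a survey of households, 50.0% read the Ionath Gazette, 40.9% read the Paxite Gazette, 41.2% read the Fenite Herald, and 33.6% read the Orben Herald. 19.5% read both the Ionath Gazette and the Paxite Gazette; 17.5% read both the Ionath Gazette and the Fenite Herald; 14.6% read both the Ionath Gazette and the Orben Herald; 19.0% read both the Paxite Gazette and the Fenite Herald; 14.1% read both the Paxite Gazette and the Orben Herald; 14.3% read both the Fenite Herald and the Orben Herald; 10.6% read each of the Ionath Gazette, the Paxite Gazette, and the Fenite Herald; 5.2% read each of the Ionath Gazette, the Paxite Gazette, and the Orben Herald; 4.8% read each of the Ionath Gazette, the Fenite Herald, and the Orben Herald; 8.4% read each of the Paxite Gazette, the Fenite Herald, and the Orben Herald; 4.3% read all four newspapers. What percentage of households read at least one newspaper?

91.4%

Using inclusion–exclusion:
P(at least one) = 50.0 + 40.9 + 41.2 + 33.6 − 19.5 − 17.5 − 14.6 − 19.0 − 14.1 − 14.3 + 10.6 + 5.2 + 4.8 + 8.4 − 4.3 = 91.4%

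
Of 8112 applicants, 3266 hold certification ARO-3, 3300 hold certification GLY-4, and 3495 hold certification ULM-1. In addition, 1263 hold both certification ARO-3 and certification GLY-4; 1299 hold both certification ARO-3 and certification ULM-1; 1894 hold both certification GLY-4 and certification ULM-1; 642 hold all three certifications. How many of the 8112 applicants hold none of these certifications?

|union| = 3266 + 3300 + 3495 − 1263 − 1299 − 1894 + 642 = 6247
None: 8112 − 6247 = 1865

1865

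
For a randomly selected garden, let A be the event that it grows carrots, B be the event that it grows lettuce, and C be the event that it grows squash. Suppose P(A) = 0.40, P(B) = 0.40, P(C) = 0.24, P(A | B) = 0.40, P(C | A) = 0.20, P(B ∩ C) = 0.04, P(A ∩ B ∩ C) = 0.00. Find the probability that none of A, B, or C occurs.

0.24

P(A ∩ B) = P(B)·P(A|B) = 0.40 × 0.40 = 0.16
P(A ∩ C) = P(A)·P(C|A) = 0.40 × 0.20 = 0.08
P(A ∪ B ∪ C) = 0.40 + 0.40 + 0.24 − 0.16 − 0.08 − 0.04 + 0.00 = 0.76
P(none) = 1 − 0.76 = 0.24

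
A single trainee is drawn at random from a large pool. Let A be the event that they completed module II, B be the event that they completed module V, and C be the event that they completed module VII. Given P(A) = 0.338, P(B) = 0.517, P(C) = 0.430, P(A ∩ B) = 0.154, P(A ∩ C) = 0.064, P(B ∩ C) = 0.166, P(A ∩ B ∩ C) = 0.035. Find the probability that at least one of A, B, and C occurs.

0.936

Inclusion–exclusion gives
P(A ∪ B ∪ C) = 0.338 + 0.517 + 0.430 − 0.154 − 0.064 − 0.166 + 0.035 = 0.936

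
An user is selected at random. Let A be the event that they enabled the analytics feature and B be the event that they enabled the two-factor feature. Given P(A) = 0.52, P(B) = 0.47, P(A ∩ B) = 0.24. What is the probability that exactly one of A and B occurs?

0.51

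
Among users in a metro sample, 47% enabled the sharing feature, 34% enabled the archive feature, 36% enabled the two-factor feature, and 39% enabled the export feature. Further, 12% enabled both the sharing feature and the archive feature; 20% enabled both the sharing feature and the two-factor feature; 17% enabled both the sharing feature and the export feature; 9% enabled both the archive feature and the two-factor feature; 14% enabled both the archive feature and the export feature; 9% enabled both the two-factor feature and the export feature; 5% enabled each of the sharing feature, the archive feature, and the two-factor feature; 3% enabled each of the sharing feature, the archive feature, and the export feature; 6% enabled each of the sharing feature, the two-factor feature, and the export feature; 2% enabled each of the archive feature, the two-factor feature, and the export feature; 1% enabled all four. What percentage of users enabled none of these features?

By inclusion-exclusion,
P(≥1) = 47 + 34 + 36 + 39 − 12 − 20 − 17 − 9 − 14 − 9 + 5 + 3 + 6 + 2 − 1 = 90%
P(none) = 100% − 90% = 10%

10%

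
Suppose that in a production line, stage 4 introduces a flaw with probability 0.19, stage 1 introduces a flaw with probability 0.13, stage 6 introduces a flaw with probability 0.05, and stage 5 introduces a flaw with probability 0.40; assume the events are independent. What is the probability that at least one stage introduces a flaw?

0.598321

Independence gives P(none) = ∏(1 − pᵢ).
P(none) = (1 − 0.19) × (1 − 0.13) × (1 − 0.05) × (1 − 0.40) = 0.81 × 0.87 × 0.95 × 0.60 = 0.401679
P(at least one) = 1 − 0.401679 = 0.598321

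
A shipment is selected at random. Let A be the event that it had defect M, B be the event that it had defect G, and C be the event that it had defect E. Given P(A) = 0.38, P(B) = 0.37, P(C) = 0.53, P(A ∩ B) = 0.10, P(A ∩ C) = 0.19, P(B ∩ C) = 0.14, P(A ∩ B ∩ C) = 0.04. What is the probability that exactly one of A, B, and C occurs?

P(exactly one) = 0.38 + 0.37 + 0.53 − 2·0.10 − 2·0.19 − 2·0.14 + 3·0.04 = 0.54

0.54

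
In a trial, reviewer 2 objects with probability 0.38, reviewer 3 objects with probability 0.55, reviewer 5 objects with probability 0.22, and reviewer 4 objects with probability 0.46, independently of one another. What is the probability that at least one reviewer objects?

P(none) = (1 − 0.38) × (1 − 0.55) × (1 − 0.22) × (1 − 0.46) = 0.62 × 0.45 × 0.78 × 0.54 = 0.1175148
P(at least one) = 1 − 0.1175148 = 0.8824852

0.8824852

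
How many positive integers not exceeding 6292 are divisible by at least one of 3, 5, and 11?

3242

2097 + 1258 + 572 − 419 − 190 − 114 + 38 = 3242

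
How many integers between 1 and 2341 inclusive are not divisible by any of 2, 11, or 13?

983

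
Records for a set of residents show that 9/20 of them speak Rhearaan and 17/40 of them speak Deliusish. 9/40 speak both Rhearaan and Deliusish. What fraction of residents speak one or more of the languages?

13/20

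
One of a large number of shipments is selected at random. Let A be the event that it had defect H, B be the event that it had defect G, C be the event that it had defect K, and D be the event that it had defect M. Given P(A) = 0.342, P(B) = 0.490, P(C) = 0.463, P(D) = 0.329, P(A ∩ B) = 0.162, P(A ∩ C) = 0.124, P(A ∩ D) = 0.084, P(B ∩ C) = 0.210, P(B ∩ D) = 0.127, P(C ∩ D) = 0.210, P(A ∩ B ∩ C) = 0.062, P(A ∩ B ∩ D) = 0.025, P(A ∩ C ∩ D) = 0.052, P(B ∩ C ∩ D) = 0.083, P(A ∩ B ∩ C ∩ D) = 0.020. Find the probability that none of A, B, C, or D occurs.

P(A ∪ B ∪ C ∪ D) = 0.342 + 0.490 + 0.463 + 0.329 − 0.162 − 0.124 − 0.084 − 0.210 − 0.127 − 0.210 + 0.062 + 0.025 + 0.052 + 0.083 − 0.020 = 0.909
P(none) = 1 − 0.909 = 0.091

0.091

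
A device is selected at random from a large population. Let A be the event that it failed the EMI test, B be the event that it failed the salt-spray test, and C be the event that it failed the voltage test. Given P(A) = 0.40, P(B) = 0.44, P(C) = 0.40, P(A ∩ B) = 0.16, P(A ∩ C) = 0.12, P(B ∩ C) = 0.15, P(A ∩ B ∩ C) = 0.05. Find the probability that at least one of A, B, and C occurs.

0.86

P(A ∪ B ∪ C) = 0.40 + 0.44 + 0.40 − 0.16 − 0.12 − 0.15 + 0.05 = 0.86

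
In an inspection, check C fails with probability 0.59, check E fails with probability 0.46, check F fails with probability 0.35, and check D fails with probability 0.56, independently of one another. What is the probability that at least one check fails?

0.9366796

P(none) = (1 − 0.59) × (1 − 0.46) × (1 − 0.35) × (1 − 0.56) = 0.41 × 0.54 × 0.65 × 0.44 = 0.0633204
P(at least one) = 1 − 0.0633204 = 0.9366796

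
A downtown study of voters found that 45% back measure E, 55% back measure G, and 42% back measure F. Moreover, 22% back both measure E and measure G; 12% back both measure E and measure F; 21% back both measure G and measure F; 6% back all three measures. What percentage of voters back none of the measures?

7%

By inclusion-exclusion,
P(at least one) = 45 + 55 + 42 − 22 − 12 − 21 + 6 = 93%
P(none) = 100% − 93% = 7%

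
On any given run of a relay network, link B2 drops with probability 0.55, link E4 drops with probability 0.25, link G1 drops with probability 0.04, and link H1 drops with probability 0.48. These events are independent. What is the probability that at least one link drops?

0.83152

Since the events are independent, P(none) is the product of the individual non-occurrence probabilities.
P(none) = (1 − 0.55) × (1 − 0.25) × (1 − 0.04) × (1 − 0.48) = 0.45 × 0.75 × 0.96 × 0.52 = 0.16848
P(at least one) = 1 − 0.16848 = 0.83152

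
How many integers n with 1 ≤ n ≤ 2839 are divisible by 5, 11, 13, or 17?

1046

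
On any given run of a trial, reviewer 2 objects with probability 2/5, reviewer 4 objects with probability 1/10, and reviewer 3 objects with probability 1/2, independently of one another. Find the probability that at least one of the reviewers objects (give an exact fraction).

73/100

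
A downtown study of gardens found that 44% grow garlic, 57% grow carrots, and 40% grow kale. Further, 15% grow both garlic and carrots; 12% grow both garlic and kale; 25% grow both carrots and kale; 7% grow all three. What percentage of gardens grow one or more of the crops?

96%

Apply inclusion-exclusion:
P(≥1) = 44 + 57 + 40 − 15 − 12 − 25 + 7 = 96%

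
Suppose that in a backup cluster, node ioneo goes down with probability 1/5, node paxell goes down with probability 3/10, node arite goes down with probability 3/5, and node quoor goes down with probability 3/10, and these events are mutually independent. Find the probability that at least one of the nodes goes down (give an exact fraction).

P(none) = (1 − 1/5) × (1 − 3/10) × (1 − 3/5) × (1 − 3/10) = 4/5 × 7/10 × 2/5 × 7/10 = 98/625
P(at least one) = 1 − 98/625 = 527/625

527/625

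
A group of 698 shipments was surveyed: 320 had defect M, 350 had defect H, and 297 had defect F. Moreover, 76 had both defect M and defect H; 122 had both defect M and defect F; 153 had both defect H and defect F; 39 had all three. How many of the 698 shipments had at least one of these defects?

655

By inclusion-exclusion,
N(≥1) = 320 + 350 + 297 − 76 − 122 − 153 + 39 = 655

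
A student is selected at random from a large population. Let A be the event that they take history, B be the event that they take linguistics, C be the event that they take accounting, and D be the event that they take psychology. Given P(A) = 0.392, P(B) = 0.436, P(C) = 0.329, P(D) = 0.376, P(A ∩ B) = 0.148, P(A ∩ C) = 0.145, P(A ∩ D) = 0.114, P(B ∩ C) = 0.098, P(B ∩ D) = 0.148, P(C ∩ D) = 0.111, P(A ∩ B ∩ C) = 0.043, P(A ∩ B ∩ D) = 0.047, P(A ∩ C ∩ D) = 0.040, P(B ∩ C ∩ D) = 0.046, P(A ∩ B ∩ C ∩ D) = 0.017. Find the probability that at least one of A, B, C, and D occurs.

0.928

P(A ∪ B ∪ C ∪ D) = 0.392 + 0.436 + 0.329 + 0.376 − 0.148 − 0.145 − 0.114 − 0.098 − 0.148 − 0.111 + 0.043 + 0.047 + 0.040 + 0.046 − 0.017 = 0.928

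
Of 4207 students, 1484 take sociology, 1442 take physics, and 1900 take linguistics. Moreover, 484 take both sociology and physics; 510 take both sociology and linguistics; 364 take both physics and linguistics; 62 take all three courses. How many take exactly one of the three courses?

By inclusion–exclusion (exactly-one form):
|exactly one| = 1484 + 1442 + 1900 − 2·484 − 2·510 − 2·364 + 3·62 = 2296

2296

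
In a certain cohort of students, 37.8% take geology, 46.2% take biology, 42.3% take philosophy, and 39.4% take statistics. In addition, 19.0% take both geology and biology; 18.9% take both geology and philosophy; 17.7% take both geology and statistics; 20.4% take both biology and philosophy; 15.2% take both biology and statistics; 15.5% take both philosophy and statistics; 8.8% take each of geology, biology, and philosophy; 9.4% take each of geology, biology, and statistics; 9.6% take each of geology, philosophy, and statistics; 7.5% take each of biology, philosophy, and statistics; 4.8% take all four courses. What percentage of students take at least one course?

89.5%

Inclusion–exclusion gives
P(at least one) = 37.8 + 46.2 + 42.3 + 39.4 − 19.0 − 18.9 − 17.7 − 20.4 − 15.2 − 15.5 + 8.8 + 9.4 + 9.6 + 7.5 − 4.8 = 89.5%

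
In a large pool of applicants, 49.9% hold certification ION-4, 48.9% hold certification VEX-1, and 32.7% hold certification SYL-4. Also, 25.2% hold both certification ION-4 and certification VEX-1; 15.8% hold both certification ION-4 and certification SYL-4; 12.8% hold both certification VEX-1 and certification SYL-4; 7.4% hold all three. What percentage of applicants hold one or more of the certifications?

By inclusion-exclusion,
P(at least one) = 49.9 + 48.9 + 32.7 − 25.2 − 15.8 − 12.8 + 7.4 = 85.1%

85.1%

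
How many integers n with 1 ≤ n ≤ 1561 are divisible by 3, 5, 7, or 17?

520 + 312 + 223 + 91 − 104 − 74 − 30 − 44 − 18 − 13 + 14 + 6 + 4 + 2 − 0 = 889

889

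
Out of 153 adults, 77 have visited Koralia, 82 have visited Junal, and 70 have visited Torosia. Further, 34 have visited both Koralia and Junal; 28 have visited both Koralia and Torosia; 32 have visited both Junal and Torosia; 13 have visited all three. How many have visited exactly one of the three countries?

N(exactly one) = 77 + 82 + 70 − 2·34 − 2·28 − 2·32 + 3·13 = 80

80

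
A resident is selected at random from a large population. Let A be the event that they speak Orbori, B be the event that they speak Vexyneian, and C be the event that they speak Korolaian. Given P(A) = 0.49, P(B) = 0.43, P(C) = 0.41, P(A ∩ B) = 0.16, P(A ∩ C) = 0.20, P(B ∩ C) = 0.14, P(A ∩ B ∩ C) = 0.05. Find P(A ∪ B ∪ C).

0.88

P(A ∪ B ∪ C) = 0.49 + 0.43 + 0.41 − 0.16 − 0.20 − 0.14 + 0.05 = 0.88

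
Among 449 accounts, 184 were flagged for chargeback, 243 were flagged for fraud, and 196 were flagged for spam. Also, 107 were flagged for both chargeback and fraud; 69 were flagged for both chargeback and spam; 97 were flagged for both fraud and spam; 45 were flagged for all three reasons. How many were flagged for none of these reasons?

54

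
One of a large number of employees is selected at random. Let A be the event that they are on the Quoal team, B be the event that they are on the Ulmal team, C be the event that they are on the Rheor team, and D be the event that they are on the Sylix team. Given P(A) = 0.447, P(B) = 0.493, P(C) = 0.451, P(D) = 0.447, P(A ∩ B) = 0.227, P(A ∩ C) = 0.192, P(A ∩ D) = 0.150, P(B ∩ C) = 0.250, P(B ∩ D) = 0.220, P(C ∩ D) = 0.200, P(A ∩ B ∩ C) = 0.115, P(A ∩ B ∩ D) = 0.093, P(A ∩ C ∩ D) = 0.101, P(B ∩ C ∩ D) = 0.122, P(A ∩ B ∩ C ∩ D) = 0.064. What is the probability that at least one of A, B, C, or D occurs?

0.966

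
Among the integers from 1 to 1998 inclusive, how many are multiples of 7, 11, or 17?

533

floor(1998/7) + floor(1998/11) + floor(1998/17) − floor(1998/77) − floor(1998/119) − floor(1998/187) + floor(1998/1309) = 285 + 181 + 117 − 25 − 16 − 10 + 1 = 533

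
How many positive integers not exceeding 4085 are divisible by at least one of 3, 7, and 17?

By inclusion–exclusion:
floor(4085/3) + floor(4085/7) + floor(4085/17) − floor(4085/21) − floor(4085/51) − floor(4085/119) + floor(4085/357) = 1361 + 583 + 240 − 194 − 80 − 34 + 11 = 1887

1887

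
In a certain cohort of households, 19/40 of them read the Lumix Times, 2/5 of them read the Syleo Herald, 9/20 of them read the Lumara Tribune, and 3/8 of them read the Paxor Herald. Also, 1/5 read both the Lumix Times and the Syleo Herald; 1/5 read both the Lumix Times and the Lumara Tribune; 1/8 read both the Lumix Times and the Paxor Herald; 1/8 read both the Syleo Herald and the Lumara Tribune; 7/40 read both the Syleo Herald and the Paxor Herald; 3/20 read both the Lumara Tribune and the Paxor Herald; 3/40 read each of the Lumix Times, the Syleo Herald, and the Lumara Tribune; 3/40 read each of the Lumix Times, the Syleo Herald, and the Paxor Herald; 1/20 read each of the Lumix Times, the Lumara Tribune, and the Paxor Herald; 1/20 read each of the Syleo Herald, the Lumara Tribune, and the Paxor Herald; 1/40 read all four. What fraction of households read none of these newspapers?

1/20

P(≥1) = 19/40 + 2/5 + 9/20 + 3/8 − 1/5 − 1/5 − 1/8 − 1/8 − 7/40 − 3/20 + 3/40 + 3/40 + 1/20 + 1/20 − 1/40 = 19/20
P(none) = 1 − 19/20 = 1/20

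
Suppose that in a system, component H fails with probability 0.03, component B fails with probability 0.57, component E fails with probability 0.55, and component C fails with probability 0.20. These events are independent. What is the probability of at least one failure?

Independence gives P(none) = ∏(1 − pᵢ).
P(none) = (1 − 0.03) × (1 − 0.57) × (1 − 0.55) × (1 − 0.20) = 0.97 × 0.43 × 0.45 × 0.80 = 0.150156
P(at least one) = 1 − 0.150156 = 0.849844

0.849844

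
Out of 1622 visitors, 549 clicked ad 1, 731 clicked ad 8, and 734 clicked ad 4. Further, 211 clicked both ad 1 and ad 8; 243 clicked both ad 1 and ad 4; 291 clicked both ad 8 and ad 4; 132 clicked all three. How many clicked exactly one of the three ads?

920

N(exactly one) = 549 + 731 + 734 − 2·211 − 2·243 − 2·291 + 3·132 = 920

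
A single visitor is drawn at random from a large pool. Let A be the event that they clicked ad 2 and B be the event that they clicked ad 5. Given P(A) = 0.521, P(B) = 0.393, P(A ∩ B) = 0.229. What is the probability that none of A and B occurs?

0.315

Inclusion–exclusion gives
P(A ∪ B) = 0.521 + 0.393 − 0.229 = 0.685
P(none) = 1 − 0.685 = 0.315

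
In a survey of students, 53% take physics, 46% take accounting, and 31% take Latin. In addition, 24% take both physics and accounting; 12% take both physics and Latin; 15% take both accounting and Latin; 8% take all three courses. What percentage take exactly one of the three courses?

P(exactly one) = 53 + 46 + 31 − 2·24 − 2·12 − 2·15 + 3·8 = 52%

52%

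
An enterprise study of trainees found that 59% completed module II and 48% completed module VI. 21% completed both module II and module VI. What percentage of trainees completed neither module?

By inclusion-exclusion,
P(union) = 59 + 48 − 21 = 86%
P(none) = 100% − 86% = 14%

14%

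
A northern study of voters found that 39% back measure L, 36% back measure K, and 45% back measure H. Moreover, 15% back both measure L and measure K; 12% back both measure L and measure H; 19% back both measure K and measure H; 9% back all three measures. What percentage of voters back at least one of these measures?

Apply inclusion-exclusion:
P(≥1) = 39 + 36 + 45 − 15 − 12 − 19 + 9 = 83%

83%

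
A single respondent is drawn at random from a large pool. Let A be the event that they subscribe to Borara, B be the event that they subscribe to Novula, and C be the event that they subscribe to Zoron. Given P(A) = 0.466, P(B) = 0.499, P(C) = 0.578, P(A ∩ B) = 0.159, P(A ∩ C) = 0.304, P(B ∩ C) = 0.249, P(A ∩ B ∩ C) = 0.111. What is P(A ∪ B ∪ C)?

P(A ∪ B ∪ C) = 0.466 + 0.499 + 0.578 − 0.159 − 0.304 − 0.249 + 0.111 = 0.942

0.942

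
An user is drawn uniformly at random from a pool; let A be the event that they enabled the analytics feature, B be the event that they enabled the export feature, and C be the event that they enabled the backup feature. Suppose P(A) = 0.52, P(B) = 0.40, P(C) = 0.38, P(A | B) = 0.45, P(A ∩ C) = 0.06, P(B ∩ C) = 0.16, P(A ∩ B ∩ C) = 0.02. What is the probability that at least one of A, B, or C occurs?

P(A ∩ B) = P(B)·P(A|B) = 0.40 × 0.45 = 0.18
By inclusion-exclusion,
P(A ∪ B ∪ C) = 0.52 + 0.40 + 0.38 − 0.18 − 0.06 − 0.16 + 0.02 = 0.92

0.92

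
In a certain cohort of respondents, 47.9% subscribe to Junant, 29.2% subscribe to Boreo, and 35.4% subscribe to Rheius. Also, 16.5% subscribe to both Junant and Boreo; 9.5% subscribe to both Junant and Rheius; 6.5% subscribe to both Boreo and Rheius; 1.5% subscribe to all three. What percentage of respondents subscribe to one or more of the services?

81.5%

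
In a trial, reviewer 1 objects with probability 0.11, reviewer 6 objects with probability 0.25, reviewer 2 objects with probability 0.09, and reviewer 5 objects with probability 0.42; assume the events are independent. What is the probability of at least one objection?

0.6476935

P(none) = (1 − 0.11) × (1 − 0.25) × (1 − 0.09) × (1 − 0.42) = 0.89 × 0.75 × 0.91 × 0.58 = 0.3523065
P(at least one) = 1 − 0.3523065 = 0.6476935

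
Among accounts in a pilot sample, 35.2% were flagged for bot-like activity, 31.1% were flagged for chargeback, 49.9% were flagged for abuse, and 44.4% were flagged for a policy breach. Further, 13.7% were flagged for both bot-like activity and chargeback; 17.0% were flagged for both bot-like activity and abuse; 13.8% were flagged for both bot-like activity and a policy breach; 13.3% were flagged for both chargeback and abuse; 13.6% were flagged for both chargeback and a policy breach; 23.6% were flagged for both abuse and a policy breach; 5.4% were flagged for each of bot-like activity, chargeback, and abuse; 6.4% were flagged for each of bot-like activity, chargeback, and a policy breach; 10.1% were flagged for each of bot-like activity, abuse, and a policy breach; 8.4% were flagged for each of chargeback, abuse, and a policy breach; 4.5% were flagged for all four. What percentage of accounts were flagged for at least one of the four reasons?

By inclusion–exclusion:
P(≥1) = 35.2 + 31.1 + 49.9 + 44.4 − 13.7 − 17.0 − 13.8 − 13.3 − 13.6 − 23.6 + 5.4 + 6.4 + 10.1 + 8.4 − 4.5 = 91.4%

91.4%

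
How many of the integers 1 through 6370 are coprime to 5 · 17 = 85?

4796

By inclusion–exclusion:
floor(6370/5) + floor(6370/17) − floor(6370/85) = 1274 + 374 − 74 = 1574
6370 − 1574 = 4796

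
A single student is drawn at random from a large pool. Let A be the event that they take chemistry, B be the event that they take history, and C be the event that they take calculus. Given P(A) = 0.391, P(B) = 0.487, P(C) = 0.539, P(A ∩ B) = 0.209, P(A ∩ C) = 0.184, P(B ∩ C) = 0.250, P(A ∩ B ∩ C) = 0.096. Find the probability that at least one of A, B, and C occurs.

By inclusion-exclusion,
P(A ∪ B ∪ C) = 0.391 + 0.487 + 0.539 − 0.209 − 0.184 − 0.250 + 0.096 = 0.870

0.870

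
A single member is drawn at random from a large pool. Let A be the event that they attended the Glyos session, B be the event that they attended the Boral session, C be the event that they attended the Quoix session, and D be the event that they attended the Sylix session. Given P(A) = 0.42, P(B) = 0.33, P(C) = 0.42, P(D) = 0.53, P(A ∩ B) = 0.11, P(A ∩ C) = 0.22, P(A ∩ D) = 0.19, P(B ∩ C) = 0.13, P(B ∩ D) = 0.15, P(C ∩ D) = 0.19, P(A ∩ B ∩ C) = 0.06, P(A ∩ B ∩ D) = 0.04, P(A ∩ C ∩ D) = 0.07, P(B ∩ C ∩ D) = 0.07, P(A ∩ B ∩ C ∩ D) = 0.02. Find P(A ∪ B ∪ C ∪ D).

0.93

P(A ∪ B ∪ C ∪ D) = 0.42 + 0.33 + 0.42 + 0.53 − 0.11 − 0.22 − 0.19 − 0.13 − 0.15 − 0.19 + 0.06 + 0.04 + 0.07 + 0.07 − 0.02 = 0.93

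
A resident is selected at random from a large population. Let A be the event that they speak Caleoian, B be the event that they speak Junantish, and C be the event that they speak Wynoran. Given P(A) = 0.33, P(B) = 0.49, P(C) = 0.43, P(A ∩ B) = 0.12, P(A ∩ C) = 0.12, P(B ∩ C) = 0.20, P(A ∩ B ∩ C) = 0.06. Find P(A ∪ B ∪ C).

0.87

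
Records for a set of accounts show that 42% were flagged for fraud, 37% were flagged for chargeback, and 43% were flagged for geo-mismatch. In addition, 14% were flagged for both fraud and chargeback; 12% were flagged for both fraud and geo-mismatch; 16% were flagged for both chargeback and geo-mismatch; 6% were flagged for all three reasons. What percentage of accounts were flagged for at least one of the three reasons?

P(at least one) = 42 + 37 + 43 − 14 − 12 − 16 + 6 = 86%

86%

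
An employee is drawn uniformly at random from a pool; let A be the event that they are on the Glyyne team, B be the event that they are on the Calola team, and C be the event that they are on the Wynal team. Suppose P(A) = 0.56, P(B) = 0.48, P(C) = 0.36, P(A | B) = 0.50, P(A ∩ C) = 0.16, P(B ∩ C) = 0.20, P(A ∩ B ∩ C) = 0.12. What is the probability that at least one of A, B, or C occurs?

P(A ∩ B) = P(B)·P(A|B) = 0.48 × 0.50 = 0.24
Inclusion–exclusion gives
P(A ∪ B ∪ C) = 0.56 + 0.48 + 0.36 − 0.24 − 0.16 − 0.20 + 0.12 = 0.92

0.92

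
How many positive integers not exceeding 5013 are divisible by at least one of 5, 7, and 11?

1887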